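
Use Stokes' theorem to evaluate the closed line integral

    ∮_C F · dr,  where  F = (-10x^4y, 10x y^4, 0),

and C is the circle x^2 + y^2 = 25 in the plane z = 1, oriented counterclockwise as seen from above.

Let S be the flat disk x^2 + y^2 ≤ 25 in the plane z = 1, with upward unit normal n̂ = ẑ. By Stokes' theorem,

    ∮_C F · dr = ∬_S (∇ × F) · n̂ dS = ∬_D (curl F)_z dA,

where D is the disk x^2 + y^2 ≤ 25.

Compute the curl of F = (-10x^4y, 10x y^4, 0):
    (∇ × F)_x = ∂F_z/∂y - ∂F_y/∂z = 0,
    (∇ × F)_y = ∂F_x/∂z - ∂F_z/∂x = 0,
    (∇ × F)_z = ∂F_y/∂x - ∂F_x/∂y = 10x^4 + 10y^4.

On z = 1, (curl F)_z = 10x^4 + 10y^4.

Convert to polar (x = r cos θ, y = r sin θ, dA = r dr dθ); the integrand becomes 10r^4(sin(θ)^4 + cos(θ)^4), so

    ∬_D (curl F)_z dA = ∫_0^{2π} ∫_0^{5} (10r^4(sin(θ)^4 + cos(θ)^4)) · r dr dθ.

Inner (r from 0 to 5): 78125sin(θ)^4/3 + 78125cos(θ)^4/3.
Outer (θ from 0 to 2π): 78125π/2.

Therefore ∮_C F · dr = 78125π/2.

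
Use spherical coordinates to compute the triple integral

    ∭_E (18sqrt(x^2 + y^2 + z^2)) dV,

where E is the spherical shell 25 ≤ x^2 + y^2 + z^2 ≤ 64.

In spherical coordinates, x = ρ sin(φ) cos(θ), y = ρ sin(φ) sin(θ), z = ρ cos(φ), and dV = ρ^2 sin(φ) dρ dφ dθ.

The integrand becomes 18ρ, so

    ∭_E (18sqrt(x^2 + y^2 + z^2)) dV = ∫_{0}^{2π} ∫_{0}^{π} ∫_{5}^{8} (18ρ) · ρ^2 sin(φ) dρ dφ dθ.

Inner (ρ): 31239sin(φ)/2.
Middle (φ): 31239.
Outer (θ): 62478π.

Therefore the triple integral equals 62478π.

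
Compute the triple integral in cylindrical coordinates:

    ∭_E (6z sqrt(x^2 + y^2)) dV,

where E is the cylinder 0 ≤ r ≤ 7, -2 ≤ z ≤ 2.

In cylindrical coordinates, x = r cos(θ), y = r sin(θ), z = z, and dV = r dr dθ dz.

The integrand becomes 6r z, so

    ∭_E (6z sqrt(x^2 + y^2)) dV = ∫_{0}^{2π} ∫_{0}^{7} ∫_{-2}^{2} (6r z) · r dz dr dθ.

Inner (z): 0.
Middle (r from 0 to 7): 0.
Outer (θ): 0.

Therefore the triple integral equals 0.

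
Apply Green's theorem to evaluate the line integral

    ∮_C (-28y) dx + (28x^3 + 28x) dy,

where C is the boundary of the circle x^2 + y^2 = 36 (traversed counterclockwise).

Green's theorem converts the closed line integral into a double integral over the enclosed region D:

    ∮_C P dx + Q dy = ∬_D (∂Q/∂x - ∂P/∂y) dA.

Here P = -28y, Q = 28x^3 + 28x, so

    ∂Q/∂x = 84x^2 + 28,    ∂P/∂y = -28,
    ∂Q/∂x - ∂P/∂y = 84x^2 + 56.

D is the region x^2 + y^2 ≤ 36. Evaluating the double integral:

In polar coordinates (x = r cos θ, y = r sin θ, dA = r dr dθ) the integrand becomes 84r^2cos(θ)^2 + 56, so

    ∬_D (84x^2 + 56) dA = ∫_0^{2π} ∫_0^{6} (84r^2cos(θ)^2 + 56) · r dr dθ.

Inner (r from 0 to 6): 27216cos(θ)^2 + 1008.
Outer (θ from 0 to 2π): 29232π.

Therefore ∮_C P dx + Q dy = 29232π.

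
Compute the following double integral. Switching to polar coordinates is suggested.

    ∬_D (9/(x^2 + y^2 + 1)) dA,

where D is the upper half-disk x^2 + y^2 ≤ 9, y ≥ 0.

The region D is 0 ≤ r ≤ 3, 0 ≤ θ ≤ π in polar coordinates, where x = r cos(θ), y = r sin(θ), and dA = r dr dθ.

Under the substitution, the integrand becomes 9/(r^2 + 1), so

    ∬_D (9/(x^2 + y^2 + 1)) dA = ∫_{0}^{π} ∫_{0}^{3} (9/(r^2 + 1)) · r dr dθ.

Inner integral (in r): ∫_{0}^{3} (9/(r^2 + 1)) · r dr = 9log(10)/2.

Outer integral (in θ): ∫_{0}^{π} (9log(10)/2) dθ = 9π log(10)/2.

Therefore ∬_D (9/(x^2 + y^2 + 1)) dA = 9π log(10)/2.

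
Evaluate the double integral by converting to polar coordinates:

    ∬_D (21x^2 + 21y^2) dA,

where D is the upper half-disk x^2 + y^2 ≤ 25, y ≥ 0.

The region D is 0 ≤ r ≤ 5, 0 ≤ θ ≤ π in polar coordinates, where x = r cos(θ), y = r sin(θ), and dA = r dr dθ.

Under the substitution, the integrand becomes 21r^2, so

    ∬_D (21x^2 + 21y^2) dA = ∫_{0}^{π} ∫_{0}^{5} (21r^2) · r dr dθ.

Inner integral (in r): ∫_{0}^{5} (21r^2) · r dr = 13125/4.

Outer integral (in θ): ∫_{0}^{π} (13125/4) dθ = 13125π/4.

Therefore ∬_D (21x^2 + 21y^2) dA = 13125π/4.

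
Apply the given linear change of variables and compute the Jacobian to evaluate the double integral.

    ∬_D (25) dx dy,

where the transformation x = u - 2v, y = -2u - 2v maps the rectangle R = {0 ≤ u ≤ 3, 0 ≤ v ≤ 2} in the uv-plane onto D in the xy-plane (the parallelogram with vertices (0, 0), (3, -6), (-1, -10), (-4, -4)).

Compute the Jacobian determinant of (x, y) with respect to (u, v):

    ∂(x,y)/∂(u,v) = | 1  -2 | = (1)(-2) - (-2)(-2) = -6.
                   | -2  -2 |

Its absolute value is |J| = 6 (the area scaling factor).

Substituting x = u - 2v, y = -2u - 2v into the integrand,

    25 → 25,

so the integral becomes

    ∬_R (25) · |J| du dv = ∫_0^3 ∫_0^2 (150) dv du.

Inner (v): 300.
Outer (u): 900.

Therefore ∬_D (25) dx dy = 900.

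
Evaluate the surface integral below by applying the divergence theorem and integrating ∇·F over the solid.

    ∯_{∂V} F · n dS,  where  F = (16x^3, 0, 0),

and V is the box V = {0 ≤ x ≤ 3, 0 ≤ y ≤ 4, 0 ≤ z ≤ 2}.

By the divergence theorem,

    ∯_{∂V} F · n dS = ∭_V (∇ · F) dV.

Compute the divergence:
    ∇ · F = ∂F_x/∂x + ∂F_y/∂y + ∂F_z/∂z = 48x^2 + 0 + 0 = 48x^2.

V is a rectangular box, so dV = dx dy dz with 0 ≤ x ≤ 3, 0 ≤ y ≤ 4, 0 ≤ z ≤ 2.

Integrate (48x^2) over V as an iterated integral:

    ∭_V (∇·F) dV = ∫_0^{3} ∫_0^{4} ∫_0^{2} (48x^2) dz dy dx.

Inner (z from 0 to 2): 96x^2.
Middle (y from 0 to 4): 384x^2.
Outer (x from 0 to 3): 3456.

Therefore ∯_{∂V} F · n dS = 3456.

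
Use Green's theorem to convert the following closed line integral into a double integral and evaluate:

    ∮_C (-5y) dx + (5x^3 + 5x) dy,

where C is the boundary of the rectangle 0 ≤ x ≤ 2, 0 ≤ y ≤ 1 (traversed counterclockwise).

Green's theorem converts the closed line integral into a double integral over the enclosed region D:

    ∮_C P dx + Q dy = ∬_D (∂Q/∂x - ∂P/∂y) dA.

Here P = -5y, Q = 5x^3 + 5x, so

    ∂Q/∂x = 15x^2 + 5,    ∂P/∂y = -5,
    ∂Q/∂x - ∂P/∂y = 15x^2 + 10.

D is the region 0 ≤ x ≤ 2, 0 ≤ y ≤ 1. Evaluating the double integral:

    ∬_D (15x^2 + 10) dA = ∫_0^{2} ∫_0^{1} (15x^2 + 10) dy dx.

Inner (y from 0 to 1): 15x^2 + 10.
Outer (x from 0 to 2): 60.

Therefore ∮_C P dx + Q dy = 60.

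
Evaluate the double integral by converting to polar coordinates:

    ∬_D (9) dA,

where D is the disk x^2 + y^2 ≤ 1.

The region D is 0 ≤ r ≤ 1, 0 ≤ θ ≤ 2π in polar coordinates, where x = r cos(θ), y = r sin(θ), and dA = r dr dθ.

Under the substitution, the integrand becomes 9, so

    ∬_D (9) dA = ∫_{0}^{2π} ∫_{0}^{1} (9) · r dr dθ.

Inner integral (in r): ∫_{0}^{1} (9) · r dr = 9/2.

Outer integral (in θ): ∫_{0}^{2π} (9/2) dθ = 9π.

Therefore ∬_D (9) dA = 9π.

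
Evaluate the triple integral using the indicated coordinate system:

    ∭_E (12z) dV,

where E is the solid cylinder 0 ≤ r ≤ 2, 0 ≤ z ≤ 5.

In cylindrical coordinates, x = r cos(θ), y = r sin(θ), z = z, and dV = r dr dθ dz.

The integrand becomes 12z, so

    ∭_E (12z) dV = ∫_{0}^{2π} ∫_{0}^{2} ∫_{0}^{5} (12z) · r dz dr dθ.

Inner (z): 150r.
Middle (r from 0 to 2): 300.
Outer (θ): 600π.

Therefore the triple integral equals 600π.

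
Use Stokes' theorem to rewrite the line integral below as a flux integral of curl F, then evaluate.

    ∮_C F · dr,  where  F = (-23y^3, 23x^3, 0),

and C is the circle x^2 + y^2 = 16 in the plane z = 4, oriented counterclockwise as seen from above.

Let S be the flat disk x^2 + y^2 ≤ 16 in the plane z = 4, with upward unit normal n̂ = ẑ. By Stokes' theorem,

    ∮_C F · dr = ∬_S (∇ × F) · n̂ dS = ∬_D (curl F)_z dA,

where D is the disk x^2 + y^2 ≤ 16.

Compute the curl of F = (-23y^3, 23x^3, 0):
    (∇ × F)_x = ∂F_z/∂y - ∂F_y/∂z = 0,
    (∇ × F)_y = ∂F_x/∂z - ∂F_z/∂x = 0,
    (∇ × F)_z = ∂F_y/∂x - ∂F_x/∂y = 69x^2 + 69y^2.

On z = 4, (curl F)_z = 69x^2 + 69y^2.

Convert to polar (x = r cos θ, y = r sin θ, dA = r dr dθ); the integrand becomes 69r^2, so

    ∬_D (curl F)_z dA = ∫_0^{2π} ∫_0^{4} (69r^2) · r dr dθ.

Inner (r from 0 to 4): 4416.
Outer (θ from 0 to 2π): 8832π.

Therefore ∮_C F · dr = 8832π.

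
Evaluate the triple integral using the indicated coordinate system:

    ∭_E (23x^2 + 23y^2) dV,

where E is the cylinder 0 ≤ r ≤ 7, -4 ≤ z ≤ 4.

In cylindrical coordinates, x = r cos(θ), y = r sin(θ), z = z, and dV = r dr dθ dz.

The integrand becomes 23r^2, so

    ∭_E (23x^2 + 23y^2) dV = ∫_{0}^{2π} ∫_{0}^{7} ∫_{-4}^{4} (23r^2) · r dz dr dθ.

Inner (z): 184r^3.
Middle (r from 0 to 7): 110446.
Outer (θ): 220892π.

Therefore the triple integral equals 220892π.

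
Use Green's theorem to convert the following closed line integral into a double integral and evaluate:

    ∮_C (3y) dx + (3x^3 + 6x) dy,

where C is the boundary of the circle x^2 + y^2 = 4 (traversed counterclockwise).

Green's theorem converts the closed line integral into a double integral over the enclosed region D:

    ∮_C P dx + Q dy = ∬_D (∂Q/∂x - ∂P/∂y) dA.

Here P = 3y, Q = 3x^3 + 6x, so

    ∂Q/∂x = 9x^2 + 6,    ∂P/∂y = 3,
    ∂Q/∂x - ∂P/∂y = 9x^2 + 3.

D is the region x^2 + y^2 ≤ 4. Evaluating the double integral:

In polar coordinates (x = r cos θ, y = r sin θ, dA = r dr dθ) the integrand becomes 9r^2cos(θ)^2 + 3, so

    ∬_D (9x^2 + 3) dA = ∫_0^{2π} ∫_0^{2} (9r^2cos(θ)^2 + 3) · r dr dθ.

Inner (r from 0 to 2): 36cos(θ)^2 + 6.
Outer (θ from 0 to 2π): 48π.

Therefore ∮_C P dx + Q dy = 48π.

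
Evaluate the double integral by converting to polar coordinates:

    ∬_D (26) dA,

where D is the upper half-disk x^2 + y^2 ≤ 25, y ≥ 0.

The region D is 0 ≤ r ≤ 5, 0 ≤ θ ≤ π in polar coordinates, where x = r cos(θ), y = r sin(θ), and dA = r dr dθ.

Under the substitution, the integrand becomes 26, so

    ∬_D (26) dA = ∫_{0}^{π} ∫_{0}^{5} (26) · r dr dθ.

Inner integral (in r): ∫_{0}^{5} (26) · r dr = 325.

Outer integral (in θ): ∫_{0}^{π} (325) dθ = 325π.

Therefore ∬_D (26) dA = 325π.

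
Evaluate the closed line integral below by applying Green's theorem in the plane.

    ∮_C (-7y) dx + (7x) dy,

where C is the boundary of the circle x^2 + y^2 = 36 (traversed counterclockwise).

Green's theorem converts the closed line integral into a double integral over the enclosed region D:

    ∮_C P dx + Q dy = ∬_D (∂Q/∂x - ∂P/∂y) dA.

Here P = -7y, Q = 7x, so

    ∂Q/∂x = 7,    ∂P/∂y = -7,
    ∂Q/∂x - ∂P/∂y = 14.

D is the region x^2 + y^2 ≤ 36. Evaluating the double integral:

In polar coordinates (x = r cos θ, y = r sin θ, dA = r dr dθ) the integrand becomes 14, so

    ∬_D (14) dA = ∫_0^{2π} ∫_0^{6} (14) · r dr dθ.

Inner (r from 0 to 6): 252.
Outer (θ from 0 to 2π): 504π.

Therefore ∮_C P dx + Q dy = 504π.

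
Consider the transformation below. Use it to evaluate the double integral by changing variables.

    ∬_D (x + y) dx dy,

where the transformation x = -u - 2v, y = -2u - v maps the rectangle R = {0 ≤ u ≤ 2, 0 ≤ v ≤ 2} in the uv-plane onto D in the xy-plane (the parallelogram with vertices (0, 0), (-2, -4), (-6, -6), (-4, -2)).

Compute the Jacobian determinant of (x, y) with respect to (u, v):

    ∂(x,y)/∂(u,v) = | -1  -2 | = (-1)(-1) - (-2)(-2) = -3.
                   | -2  -1 |

Its absolute value is |J| = 3 (the area scaling factor).

Substituting x = -u - 2v, y = -2u - v into the integrand,

    x + y → -3u - 3v,

so the integral becomes

    ∬_R (-3u - 3v) · |J| du dv = ∫_0^2 ∫_0^2 (-9u - 9v) dv du.

Inner (v): -18u - 18.
Outer (u): -72.

Therefore ∬_D (x + y) dx dy = -72.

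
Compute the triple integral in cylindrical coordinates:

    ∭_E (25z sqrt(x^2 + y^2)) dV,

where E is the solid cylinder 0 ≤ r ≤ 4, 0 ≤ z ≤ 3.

In cylindrical coordinates, x = r cos(θ), y = r sin(θ), z = z, and dV = r dr dθ dz.

The integrand becomes 25r z, so

    ∭_E (25z sqrt(x^2 + y^2)) dV = ∫_{0}^{2π} ∫_{0}^{4} ∫_{0}^{3} (25r z) · r dz dr dθ.

Inner (z): 225r^2/2.
Middle (r from 0 to 4): 2400.
Outer (θ): 4800π.

Therefore the triple integral equals 4800π.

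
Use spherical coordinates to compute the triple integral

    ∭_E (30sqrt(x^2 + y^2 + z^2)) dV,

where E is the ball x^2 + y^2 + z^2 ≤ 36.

In spherical coordinates, x = ρ sin(φ) cos(θ), y = ρ sin(φ) sin(θ), z = ρ cos(φ), and dV = ρ^2 sin(φ) dρ dφ dθ.

The integrand becomes 30ρ, so

    ∭_E (30sqrt(x^2 + y^2 + z^2)) dV = ∫_{0}^{2π} ∫_{0}^{π} ∫_{0}^{6} (30ρ) · ρ^2 sin(φ) dρ dφ dθ.

Inner (ρ): 9720sin(φ).
Middle (φ): 19440.
Outer (θ): 38880π.

Therefore the triple integral equals 38880π.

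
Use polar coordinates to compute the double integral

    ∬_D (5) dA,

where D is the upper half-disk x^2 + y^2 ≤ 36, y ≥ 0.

The region D is 0 ≤ r ≤ 6, 0 ≤ θ ≤ π in polar coordinates, where x = r cos(θ), y = r sin(θ), and dA = r dr dθ.

Under the substitution, the integrand becomes 5, so

    ∬_D (5) dA = ∫_{0}^{π} ∫_{0}^{6} (5) · r dr dθ.

Inner integral (in r): ∫_{0}^{6} (5) · r dr = 90.

Outer integral (in θ): ∫_{0}^{π} (90) dθ = 90π.

Therefore ∬_D (5) dA = 90π.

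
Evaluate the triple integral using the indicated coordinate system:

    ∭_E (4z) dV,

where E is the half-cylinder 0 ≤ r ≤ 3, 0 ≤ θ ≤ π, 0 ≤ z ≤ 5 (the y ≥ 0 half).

In cylindrical coordinates, x = r cos(θ), y = r sin(θ), z = z, and dV = r dr dθ dz.

The integrand becomes 4z, so

    ∭_E (4z) dV = ∫_{0}^{π} ∫_{0}^{3} ∫_{0}^{5} (4z) · r dz dr dθ.

Inner (z): 50r.
Middle (r from 0 to 3): 225.
Outer (θ): 225π.

Therefore the triple integral equals 225π.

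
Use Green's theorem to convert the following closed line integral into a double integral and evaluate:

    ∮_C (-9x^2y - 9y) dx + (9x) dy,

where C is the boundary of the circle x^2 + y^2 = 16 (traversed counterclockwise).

Green's theorem converts the closed line integral into a double integral over the enclosed region D:

    ∮_C P dx + Q dy = ∬_D (∂Q/∂x - ∂P/∂y) dA.

Here P = -9x^2y - 9y, Q = 9x, so

    ∂Q/∂x = 9,    ∂P/∂y = -9x^2 - 9,
    ∂Q/∂x - ∂P/∂y = 9x^2 + 18.

D is the region x^2 + y^2 ≤ 16. Evaluating the double integral:

In polar coordinates (x = r cos θ, y = r sin θ, dA = r dr dθ) the integrand becomes 9r^2cos(θ)^2 + 18, so

    ∬_D (9x^2 + 18) dA = ∫_0^{2π} ∫_0^{4} (9r^2cos(θ)^2 + 18) · r dr dθ.

Inner (r from 0 to 4): 576cos(θ)^2 + 144.
Outer (θ from 0 to 2π): 864π.

Therefore ∮_C P dx + Q dy = 864π.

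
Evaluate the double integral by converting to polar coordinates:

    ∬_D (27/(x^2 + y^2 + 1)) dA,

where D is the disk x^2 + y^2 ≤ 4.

The region D is 0 ≤ r ≤ 2, 0 ≤ θ ≤ 2π in polar coordinates, where x = r cos(θ), y = r sin(θ), and dA = r dr dθ.

Under the substitution, the integrand becomes 27/(r^2 + 1), so

    ∬_D (27/(x^2 + y^2 + 1)) dA = ∫_{0}^{2π} ∫_{0}^{2} (27/(r^2 + 1)) · r dr dθ.

Inner integral (in r): ∫_{0}^{2} (27/(r^2 + 1)) · r dr = 27log(5)/2.

Outer integral (in θ): ∫_{0}^{2π} (27log(5)/2) dθ = 27π log(5).

Therefore ∬_D (27/(x^2 + y^2 + 1)) dA = 27π log(5).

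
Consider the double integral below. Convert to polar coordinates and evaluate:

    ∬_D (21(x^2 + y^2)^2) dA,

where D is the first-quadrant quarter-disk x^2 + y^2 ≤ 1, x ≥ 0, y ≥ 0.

The region D is 0 ≤ r ≤ 1, 0 ≤ θ ≤ π/2 in polar coordinates, where x = r cos(θ), y = r sin(θ), and dA = r dr dθ.

Under the substitution, the integrand becomes 21r^4, so

    ∬_D (21(x^2 + y^2)^2) dA = ∫_{0}^{π/2} ∫_{0}^{1} (21r^4) · r dr dθ.

Inner integral (in r): ∫_{0}^{1} (21r^4) · r dr = 7/2.

Outer integral (in θ): ∫_{0}^{π/2} (7/2) dθ = 7π/4.

Therefore ∬_D (21(x^2 + y^2)^2) dA = 7π/4.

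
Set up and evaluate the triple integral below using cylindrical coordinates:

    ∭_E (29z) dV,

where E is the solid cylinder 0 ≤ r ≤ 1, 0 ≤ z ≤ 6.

In cylindrical coordinates, x = r cos(θ), y = r sin(θ), z = z, and dV = r dr dθ dz.

The integrand becomes 29z, so

    ∭_E (29z) dV = ∫_{0}^{2π} ∫_{0}^{1} ∫_{0}^{6} (29z) · r dz dr dθ.

Inner (z): 522r.
Middle (r from 0 to 1): 261.
Outer (θ): 522π.

Therefore the triple integral equals 522π.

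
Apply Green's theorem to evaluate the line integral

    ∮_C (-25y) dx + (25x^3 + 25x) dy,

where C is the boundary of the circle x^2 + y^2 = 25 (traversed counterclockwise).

Green's theorem converts the closed line integral into a double integral over the enclosed region D:

    ∮_C P dx + Q dy = ∬_D (∂Q/∂x - ∂P/∂y) dA.

Here P = -25y, Q = 25x^3 + 25x, so

    ∂Q/∂x = 75x^2 + 25,    ∂P/∂y = -25,
    ∂Q/∂x - ∂P/∂y = 75x^2 + 50.

D is the region x^2 + y^2 ≤ 25. Evaluating the double integral:

In polar coordinates (x = r cos θ, y = r sin θ, dA = r dr dθ) the integrand becomes 75r^2cos(θ)^2 + 50, so

    ∬_D (75x^2 + 50) dA = ∫_0^{2π} ∫_0^{5} (75r^2cos(θ)^2 + 50) · r dr dθ.

Inner (r from 0 to 5): 46875cos(θ)^2/4 + 625.
Outer (θ from 0 to 2π): 51875π/4.

Therefore ∮_C P dx + Q dy = 51875π/4.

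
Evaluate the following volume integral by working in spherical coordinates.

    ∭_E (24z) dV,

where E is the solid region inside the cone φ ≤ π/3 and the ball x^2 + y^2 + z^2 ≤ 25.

In spherical coordinates, x = ρ sin(φ) cos(θ), y = ρ sin(φ) sin(θ), z = ρ cos(φ), and dV = ρ^2 sin(φ) dρ dφ dθ.

The integrand becomes 24ρ cos(φ), so

    ∭_E (24z) dV = ∫_{0}^{2π} ∫_{0}^{π/3} ∫_{0}^{5} (24ρ cos(φ)) · ρ^2 sin(φ) dρ dφ dθ.

Inner (ρ): 1875sin(2φ).
Middle (φ): 5625/4.
Outer (θ): 5625π/2.

Therefore the triple integral equals 5625π/2.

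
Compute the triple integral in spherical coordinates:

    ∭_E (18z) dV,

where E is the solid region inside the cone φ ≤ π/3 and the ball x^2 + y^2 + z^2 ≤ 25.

In spherical coordinates, x = ρ sin(φ) cos(θ), y = ρ sin(φ) sin(θ), z = ρ cos(φ), and dV = ρ^2 sin(φ) dρ dφ dθ.

The integrand becomes 18ρ cos(φ), so

    ∭_E (18z) dV = ∫_{0}^{2π} ∫_{0}^{π/3} ∫_{0}^{5} (18ρ cos(φ)) · ρ^2 sin(φ) dρ dφ dθ.

Inner (ρ): 5625sin(2φ)/4.
Middle (φ): 16875/16.
Outer (θ): 16875π/8.

Therefore the triple integral equals 16875π/8.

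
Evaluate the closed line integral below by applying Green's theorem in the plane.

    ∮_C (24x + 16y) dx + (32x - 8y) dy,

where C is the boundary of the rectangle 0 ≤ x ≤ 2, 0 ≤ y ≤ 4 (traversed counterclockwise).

Green's theorem converts the closed line integral into a double integral over the enclosed region D:

    ∮_C P dx + Q dy = ∬_D (∂Q/∂x - ∂P/∂y) dA.

Here P = 24x + 16y, Q = 32x - 8y, so

    ∂Q/∂x = 32,    ∂P/∂y = 16,
    ∂Q/∂x - ∂P/∂y = 16.

D is the region 0 ≤ x ≤ 2, 0 ≤ y ≤ 4. Evaluating the double integral:

    ∬_D (16) dA = ∫_0^{2} ∫_0^{4} (16) dy dx.

Inner (y from 0 to 4): 64.
Outer (x from 0 to 2): 128.

Therefore ∮_C P dx + Q dy = 128.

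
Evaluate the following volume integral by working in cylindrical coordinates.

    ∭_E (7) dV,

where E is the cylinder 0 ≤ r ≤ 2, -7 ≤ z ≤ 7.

In cylindrical coordinates, x = r cos(θ), y = r sin(θ), z = z, and dV = r dr dθ dz.

The integrand becomes 7, so

    ∭_E (7) dV = ∫_{0}^{2π} ∫_{0}^{2} ∫_{-7}^{7} (7) · r dz dr dθ.

Inner (z): 98r.
Middle (r from 0 to 2): 196.
Outer (θ): 392π.

Therefore the triple integral equals 392π.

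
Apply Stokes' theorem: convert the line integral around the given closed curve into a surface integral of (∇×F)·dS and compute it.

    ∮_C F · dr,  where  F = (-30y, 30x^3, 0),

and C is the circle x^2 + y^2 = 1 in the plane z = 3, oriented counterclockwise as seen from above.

Let S be the flat disk x^2 + y^2 ≤ 1 in the plane z = 3, with upward unit normal n̂ = ẑ. By Stokes' theorem,

    ∮_C F · dr = ∬_S (∇ × F) · n̂ dS = ∬_D (curl F)_z dA,

where D is the disk x^2 + y^2 ≤ 1.

Compute the curl of F = (-30y, 30x^3, 0):
    (∇ × F)_x = ∂F_z/∂y - ∂F_y/∂z = 0,
    (∇ × F)_y = ∂F_x/∂z - ∂F_z/∂x = 0,
    (∇ × F)_z = ∂F_y/∂x - ∂F_x/∂y = 90x^2 + 30.

On z = 3, (curl F)_z = 90x^2 + 30.

Convert to polar (x = r cos θ, y = r sin θ, dA = r dr dθ); the integrand becomes 90r^2cos(θ)^2 + 30, so

    ∬_D (curl F)_z dA = ∫_0^{2π} ∫_0^{1} (90r^2cos(θ)^2 + 30) · r dr dθ.

Inner (r from 0 to 1): 45cos(θ)^2/2 + 15.
Outer (θ from 0 to 2π): 105π/2.

Therefore ∮_C F · dr = 105π/2.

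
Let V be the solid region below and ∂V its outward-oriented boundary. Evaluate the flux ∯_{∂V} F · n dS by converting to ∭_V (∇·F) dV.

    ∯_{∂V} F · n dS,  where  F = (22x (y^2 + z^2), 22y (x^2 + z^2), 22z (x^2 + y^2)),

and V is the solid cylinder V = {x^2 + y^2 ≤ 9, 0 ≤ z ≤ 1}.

By the divergence theorem,

    ∯_{∂V} F · n dS = ∭_V (∇ · F) dV.

Compute the divergence:
    ∇ · F = ∂F_x/∂x + ∂F_y/∂y + ∂F_z/∂z = 22y^2 + 22z^2 + 22x^2 + 22z^2 + 22x^2 + 22y^2 = 44x^2 + 44y^2 + 44z^2.

In cylindrical coordinates, x = r cos(θ), y = r sin(θ), z = z, dV = r dr dθ dz, with 0 ≤ r ≤ 3, 0 ≤ θ ≤ 2π, 0 ≤ z ≤ 1.

The integrand, after substitution and multiplying by the volume element, becomes (44r^2 + 44z^2) · r, so

    ∭_V (∇·F) dV = ∫_0^{2π} ∫_0^{3} ∫_0^{1} (44r^2 + 44z^2) · r dz dr dθ.

Inner (z from 0 to 1): 44r (r^2 + 1/3).
Middle (r from 0 to 3): 957.
Outer (θ from 0 to 2π): 1914π.

Therefore ∯_{∂V} F · n dS = 1914π.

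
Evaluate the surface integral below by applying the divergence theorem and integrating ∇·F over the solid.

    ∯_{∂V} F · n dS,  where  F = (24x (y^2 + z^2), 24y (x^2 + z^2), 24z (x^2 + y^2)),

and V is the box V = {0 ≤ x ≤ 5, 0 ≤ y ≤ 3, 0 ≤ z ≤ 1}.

By the divergence theorem,

    ∯_{∂V} F · n dS = ∭_V (∇ · F) dV.

Compute the divergence:
    ∇ · F = ∂F_x/∂x + ∂F_y/∂y + ∂F_z/∂z = 24y^2 + 24z^2 + 24x^2 + 24z^2 + 24x^2 + 24y^2 = 48x^2 + 48y^2 + 48z^2.

V is a rectangular box, so dV = dx dy dz with 0 ≤ x ≤ 5, 0 ≤ y ≤ 3, 0 ≤ z ≤ 1.

Integrate (48x^2 + 48y^2 + 48z^2) over V as an iterated integral:

    ∭_V (∇·F) dV = ∫_0^{5} ∫_0^{3} ∫_0^{1} (48x^2 + 48y^2 + 48z^2) dz dy dx.

Inner (z from 0 to 1): 48x^2 + 48y^2 + 16.
Middle (y from 0 to 3): 144x^2 + 480.
Outer (x from 0 to 5): 8400.

Therefore ∯_{∂V} F · n dS = 8400.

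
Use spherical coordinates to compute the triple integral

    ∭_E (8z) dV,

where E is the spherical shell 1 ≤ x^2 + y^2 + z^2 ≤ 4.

In spherical coordinates, x = ρ sin(φ) cos(θ), y = ρ sin(φ) sin(θ), z = ρ cos(φ), and dV = ρ^2 sin(φ) dρ dφ dθ.

The integrand becomes 8ρ cos(φ), so

    ∭_E (8z) dV = ∫_{0}^{2π} ∫_{0}^{π} ∫_{1}^{2} (8ρ cos(φ)) · ρ^2 sin(φ) dρ dφ dθ.

Inner (ρ): 15sin(2φ).
Middle (φ): 0.
Outer (θ): 0.

Therefore the triple integral equals 0.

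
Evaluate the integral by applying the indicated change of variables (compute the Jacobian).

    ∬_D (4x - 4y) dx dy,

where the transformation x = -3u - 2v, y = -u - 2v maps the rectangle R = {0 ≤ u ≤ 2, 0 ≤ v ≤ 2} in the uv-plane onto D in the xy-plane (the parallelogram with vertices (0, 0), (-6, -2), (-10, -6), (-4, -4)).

Compute the Jacobian determinant of (x, y) with respect to (u, v):

    ∂(x,y)/∂(u,v) = | -3  -2 | = (-3)(-2) - (-2)(-1) = 4.
                   | -1  -2 |

Its absolute value is |J| = 4 (the area scaling factor).

Substituting x = -3u - 2v, y = -u - 2v into the integrand,

    4x - 4y → -8u,

so the integral becomes

    ∬_R (-8u) · |J| du dv = ∫_0^2 ∫_0^2 (-32u) dv du.

Inner (v): -64u.
Outer (u): -128.

Therefore ∬_D (4x - 4y) dx dy = -128.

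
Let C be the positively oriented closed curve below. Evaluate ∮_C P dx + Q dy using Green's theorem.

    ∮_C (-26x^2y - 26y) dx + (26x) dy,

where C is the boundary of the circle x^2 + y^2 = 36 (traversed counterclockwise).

Green's theorem converts the closed line integral into a double integral over the enclosed region D:

    ∮_C P dx + Q dy = ∬_D (∂Q/∂x - ∂P/∂y) dA.

Here P = -26x^2y - 26y, Q = 26x, so

    ∂Q/∂x = 26,    ∂P/∂y = -26x^2 - 26,
    ∂Q/∂x - ∂P/∂y = 26x^2 + 52.

D is the region x^2 + y^2 ≤ 36. Evaluating the double integral:

In polar coordinates (x = r cos θ, y = r sin θ, dA = r dr dθ) the integrand becomes 26r^2cos(θ)^2 + 52, so

    ∬_D (26x^2 + 52) dA = ∫_0^{2π} ∫_0^{6} (26r^2cos(θ)^2 + 52) · r dr dθ.

Inner (r from 0 to 6): 8424cos(θ)^2 + 936.
Outer (θ from 0 to 2π): 10296π.

Therefore ∮_C P dx + Q dy = 10296π.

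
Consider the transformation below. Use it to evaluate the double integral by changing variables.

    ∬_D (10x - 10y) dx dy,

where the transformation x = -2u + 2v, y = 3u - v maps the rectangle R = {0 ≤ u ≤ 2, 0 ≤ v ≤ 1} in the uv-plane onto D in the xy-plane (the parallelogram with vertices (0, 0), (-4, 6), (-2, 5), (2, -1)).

Compute the Jacobian determinant of (x, y) with respect to (u, v):

    ∂(x,y)/∂(u,v) = | -2  2 | = (-2)(-1) - (2)(3) = -4.
                   | 3  -1 |

Its absolute value is |J| = 4 (the area scaling factor).

Substituting x = -2u + 2v, y = 3u - v into the integrand,

    10x - 10y → -50u + 30v,

so the integral becomes

    ∬_R (-50u + 30v) · |J| du dv = ∫_0^2 ∫_0^1 (-200u + 120v) dv du.

Inner (v): 60 - 200u.
Outer (u): -280.

Therefore ∬_D (10x - 10y) dx dy = -280.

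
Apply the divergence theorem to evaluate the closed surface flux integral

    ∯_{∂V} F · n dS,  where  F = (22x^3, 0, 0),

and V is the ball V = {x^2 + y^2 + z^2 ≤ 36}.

By the divergence theorem,

    ∯_{∂V} F · n dS = ∭_V (∇ · F) dV.

Compute the divergence:
    ∇ · F = ∂F_x/∂x + ∂F_y/∂y + ∂F_z/∂z = 66x^2 + 0 + 0 = 66x^2.

In spherical coordinates, x = ρ sin(φ) cos(θ), y = ρ sin(φ) sin(θ), z = ρ cos(φ), dV = ρ^2 sin(φ) dρ dφ dθ, with 0 ≤ ρ ≤ 6, 0 ≤ φ ≤ π, 0 ≤ θ ≤ 2π.

The integrand, after substitution and multiplying by the volume element, becomes (66ρ^2sin(φ)^2cos(θ)^2) · ρ^2 sin(φ), so

    ∭_V (∇·F) dV = ∫_0^{2π} ∫_0^{π} ∫_0^{6} (66ρ^2sin(φ)^2cos(θ)^2) · ρ^2 sin(φ) dρ dφ dθ.

Inner (ρ from 0 to 6): 513216sin(φ)^3cos(θ)^2/5.
Middle (φ from 0 to π): 684288cos(θ)^2/5.
Outer (θ from 0 to 2π): 684288π/5.

Therefore ∯_{∂V} F · n dS = 684288π/5.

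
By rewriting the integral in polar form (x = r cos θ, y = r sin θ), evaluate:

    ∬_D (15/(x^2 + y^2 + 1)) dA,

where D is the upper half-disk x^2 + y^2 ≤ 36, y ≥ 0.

The region D is 0 ≤ r ≤ 6, 0 ≤ θ ≤ π in polar coordinates, where x = r cos(θ), y = r sin(θ), and dA = r dr dθ.

Under the substitution, the integrand becomes 15/(r^2 + 1), so

    ∬_D (15/(x^2 + y^2 + 1)) dA = ∫_{0}^{π} ∫_{0}^{6} (15/(r^2 + 1)) · r dr dθ.

Inner integral (in r): ∫_{0}^{6} (15/(r^2 + 1)) · r dr = 15log(37)/2.

Outer integral (in θ): ∫_{0}^{π} (15log(37)/2) dθ = 15π log(37)/2.

Therefore ∬_D (15/(x^2 + y^2 + 1)) dA = 15π log(37)/2.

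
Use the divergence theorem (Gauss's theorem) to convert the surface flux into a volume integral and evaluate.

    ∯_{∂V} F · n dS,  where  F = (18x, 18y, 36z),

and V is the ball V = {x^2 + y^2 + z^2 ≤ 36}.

By the divergence theorem,

    ∯_{∂V} F · n dS = ∭_V (∇ · F) dV.

Compute the divergence:
    ∇ · F = ∂F_x/∂x + ∂F_y/∂y + ∂F_z/∂z = 18 + 18 + 36 = 72.

In spherical coordinates, x = ρ sin(φ) cos(θ), y = ρ sin(φ) sin(θ), z = ρ cos(φ), dV = ρ^2 sin(φ) dρ dφ dθ, with 0 ≤ ρ ≤ 6, 0 ≤ φ ≤ π, 0 ≤ θ ≤ 2π.

The integrand, after substitution and multiplying by the volume element, becomes (72) · ρ^2 sin(φ), so

    ∭_V (∇·F) dV = ∫_0^{2π} ∫_0^{π} ∫_0^{6} (72) · ρ^2 sin(φ) dρ dφ dθ.

Inner (ρ from 0 to 6): 5184sin(φ).
Middle (φ from 0 to π): 10368.
Outer (θ from 0 to 2π): 20736π.

Therefore ∯_{∂V} F · n dS = 20736π.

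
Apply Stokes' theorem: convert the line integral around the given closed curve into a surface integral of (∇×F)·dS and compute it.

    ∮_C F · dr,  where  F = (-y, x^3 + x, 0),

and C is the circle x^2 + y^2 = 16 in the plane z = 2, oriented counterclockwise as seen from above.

Let S be the flat disk x^2 + y^2 ≤ 16 in the plane z = 2, with upward unit normal n̂ = ẑ. By Stokes' theorem,

    ∮_C F · dr = ∬_S (∇ × F) · n̂ dS = ∬_D (curl F)_z dA,

where D is the disk x^2 + y^2 ≤ 16.

Compute the curl of F = (-y, x^3 + x, 0):
    (∇ × F)_x = ∂F_z/∂y - ∂F_y/∂z = 0,
    (∇ × F)_y = ∂F_x/∂z - ∂F_z/∂x = 0,
    (∇ × F)_z = ∂F_y/∂x - ∂F_x/∂y = 3x^2 + 2.

On z = 2, (curl F)_z = 3x^2 + 2.

Convert to polar (x = r cos θ, y = r sin θ, dA = r dr dθ); the integrand becomes 3r^2cos(θ)^2 + 2, so

    ∬_D (curl F)_z dA = ∫_0^{2π} ∫_0^{4} (3r^2cos(θ)^2 + 2) · r dr dθ.

Inner (r from 0 to 4): 192cos(θ)^2 + 16.
Outer (θ from 0 to 2π): 224π.

Therefore ∮_C F · dr = 224π.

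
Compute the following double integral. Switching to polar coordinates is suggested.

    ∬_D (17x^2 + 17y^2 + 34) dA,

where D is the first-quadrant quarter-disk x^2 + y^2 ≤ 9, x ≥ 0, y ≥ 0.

The region D is 0 ≤ r ≤ 3, 0 ≤ θ ≤ π/2 in polar coordinates, where x = r cos(θ), y = r sin(θ), and dA = r dr dθ.

Under the substitution, the integrand becomes 17r^2 + 34, so

    ∬_D (17x^2 + 17y^2 + 34) dA = ∫_{0}^{π/2} ∫_{0}^{3} (17r^2 + 34) · r dr dθ.

Inner integral (in r): ∫_{0}^{3} (17r^2 + 34) · r dr = 1989/4.

Outer integral (in θ): ∫_{0}^{π/2} (1989/4) dθ = 1989π/8.

Therefore ∬_D (17x^2 + 17y^2 + 34) dA = 1989π/8.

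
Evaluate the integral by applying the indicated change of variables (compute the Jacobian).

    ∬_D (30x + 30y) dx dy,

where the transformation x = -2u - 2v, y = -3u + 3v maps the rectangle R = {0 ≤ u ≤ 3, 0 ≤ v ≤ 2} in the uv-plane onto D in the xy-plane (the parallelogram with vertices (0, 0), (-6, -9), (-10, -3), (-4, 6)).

Compute the Jacobian determinant of (x, y) with respect to (u, v):

    ∂(x,y)/∂(u,v) = | -2  -2 | = (-2)(3) - (-2)(-3) = -12.
                   | -3  3 |

Its absolute value is |J| = 12 (the area scaling factor).

Substituting x = -2u - 2v, y = -3u + 3v into the integrand,

    30x + 30y → -150u + 30v,

so the integral becomes

    ∬_R (-150u + 30v) · |J| du dv = ∫_0^3 ∫_0^2 (-1800u + 360v) dv du.

Inner (v): 720 - 3600u.
Outer (u): -14040.

Therefore ∬_D (30x + 30y) dx dy = -14040.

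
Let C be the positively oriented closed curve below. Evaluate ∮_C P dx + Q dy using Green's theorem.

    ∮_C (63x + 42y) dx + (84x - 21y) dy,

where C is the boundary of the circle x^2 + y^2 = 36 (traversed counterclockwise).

Green's theorem converts the closed line integral into a double integral over the enclosed region D:

    ∮_C P dx + Q dy = ∬_D (∂Q/∂x - ∂P/∂y) dA.

Here P = 63x + 42y, Q = 84x - 21y, so

    ∂Q/∂x = 84,    ∂P/∂y = 42,
    ∂Q/∂x - ∂P/∂y = 42.

D is the region x^2 + y^2 ≤ 36. Evaluating the double integral:

In polar coordinates (x = r cos θ, y = r sin θ, dA = r dr dθ) the integrand becomes 42, so

    ∬_D (42) dA = ∫_0^{2π} ∫_0^{6} (42) · r dr dθ.

Inner (r from 0 to 6): 756.
Outer (θ from 0 to 2π): 1512π.

Therefore ∮_C P dx + Q dy = 1512π.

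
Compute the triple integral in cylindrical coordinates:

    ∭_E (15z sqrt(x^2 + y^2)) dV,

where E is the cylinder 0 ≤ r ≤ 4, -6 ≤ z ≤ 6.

In cylindrical coordinates, x = r cos(θ), y = r sin(θ), z = z, and dV = r dr dθ dz.

The integrand becomes 15r z, so

    ∭_E (15z sqrt(x^2 + y^2)) dV = ∫_{0}^{2π} ∫_{0}^{4} ∫_{-6}^{6} (15r z) · r dz dr dθ.

Inner (z): 0.
Middle (r from 0 to 4): 0.
Outer (θ): 0.

Therefore the triple integral equals 0.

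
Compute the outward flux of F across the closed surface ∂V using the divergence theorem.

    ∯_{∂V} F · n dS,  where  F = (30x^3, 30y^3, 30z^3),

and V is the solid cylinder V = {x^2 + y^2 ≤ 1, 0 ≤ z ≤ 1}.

By the divergence theorem,

    ∯_{∂V} F · n dS = ∭_V (∇ · F) dV.

Compute the divergence:
    ∇ · F = ∂F_x/∂x + ∂F_y/∂y + ∂F_z/∂z = 90x^2 + 90y^2 + 90z^2.

In cylindrical coordinates, x = r cos(θ), y = r sin(θ), z = z, dV = r dr dθ dz, with 0 ≤ r ≤ 1, 0 ≤ θ ≤ 2π, 0 ≤ z ≤ 1.

The integrand, after substitution and multiplying by the volume element, becomes (90r^2 + 90z^2) · r, so

    ∭_V (∇·F) dV = ∫_0^{2π} ∫_0^{1} ∫_0^{1} (90r^2 + 90z^2) · r dz dr dθ.

Inner (z from 0 to 1): 90r^3 + 30r.
Middle (r from 0 to 1): 75/2.
Outer (θ from 0 to 2π): 75π.

Therefore ∯_{∂V} F · n dS = 75π.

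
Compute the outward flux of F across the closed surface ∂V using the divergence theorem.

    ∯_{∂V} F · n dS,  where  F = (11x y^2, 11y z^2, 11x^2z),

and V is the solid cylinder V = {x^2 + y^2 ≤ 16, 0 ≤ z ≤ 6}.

By the divergence theorem,

    ∯_{∂V} F · n dS = ∭_V (∇ · F) dV.

Compute the divergence:
    ∇ · F = ∂F_x/∂x + ∂F_y/∂y + ∂F_z/∂z = 11y^2 + 11z^2 + 11x^2 = 11x^2 + 11y^2 + 11z^2.

In cylindrical coordinates, x = r cos(θ), y = r sin(θ), z = z, dV = r dr dθ dz, with 0 ≤ r ≤ 4, 0 ≤ θ ≤ 2π, 0 ≤ z ≤ 6.

The integrand, after substitution and multiplying by the volume element, becomes (11r^2 + 11z^2) · r, so

    ∭_V (∇·F) dV = ∫_0^{2π} ∫_0^{4} ∫_0^{6} (11r^2 + 11z^2) · r dz dr dθ.

Inner (z from 0 to 6): 66r (r^2 + 12).
Middle (r from 0 to 4): 10560.
Outer (θ from 0 to 2π): 21120π.

Therefore ∯_{∂V} F · n dS = 21120π.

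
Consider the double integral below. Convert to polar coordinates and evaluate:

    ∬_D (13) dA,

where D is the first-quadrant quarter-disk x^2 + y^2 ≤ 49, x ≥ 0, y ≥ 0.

The region D is 0 ≤ r ≤ 7, 0 ≤ θ ≤ π/2 in polar coordinates, where x = r cos(θ), y = r sin(θ), and dA = r dr dθ.

Under the substitution, the integrand becomes 13, so

    ∬_D (13) dA = ∫_{0}^{π/2} ∫_{0}^{7} (13) · r dr dθ.

Inner integral (in r): ∫_{0}^{7} (13) · r dr = 637/2.

Outer integral (in θ): ∫_{0}^{π/2} (637/2) dθ = 637π/4.

Therefore ∬_D (13) dA = 637π/4.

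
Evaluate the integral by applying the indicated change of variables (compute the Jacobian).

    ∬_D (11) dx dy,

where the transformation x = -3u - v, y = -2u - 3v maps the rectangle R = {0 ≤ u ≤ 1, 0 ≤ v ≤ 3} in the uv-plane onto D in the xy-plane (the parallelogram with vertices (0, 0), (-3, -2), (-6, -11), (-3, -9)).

Compute the Jacobian determinant of (x, y) with respect to (u, v):

    ∂(x,y)/∂(u,v) = | -3  -1 | = (-3)(-3) - (-1)(-2) = 7.
                   | -2  -3 |

Its absolute value is |J| = 7 (the area scaling factor).

Substituting x = -3u - v, y = -2u - 3v into the integrand,

    11 → 11,

so the integral becomes

    ∬_R (11) · |J| du dv = ∫_0^1 ∫_0^3 (77) dv du.

Inner (v): 231.
Outer (u): 231.

Therefore ∬_D (11) dx dy = 231.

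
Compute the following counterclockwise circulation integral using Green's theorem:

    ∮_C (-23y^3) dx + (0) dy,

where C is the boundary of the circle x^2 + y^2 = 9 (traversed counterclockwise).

Green's theorem converts the closed line integral into a double integral over the enclosed region D:

    ∮_C P dx + Q dy = ∬_D (∂Q/∂x - ∂P/∂y) dA.

Here P = -23y^3, Q = 0, so

    ∂Q/∂x = 0,    ∂P/∂y = -69y^2,
    ∂Q/∂x - ∂P/∂y = 69y^2.

D is the region x^2 + y^2 ≤ 9. Evaluating the double integral:

In polar coordinates (x = r cos θ, y = r sin θ, dA = r dr dθ) the integrand becomes 69r^2sin(θ)^2, so

    ∬_D (69y^2) dA = ∫_0^{2π} ∫_0^{3} (69r^2sin(θ)^2) · r dr dθ.

Inner (r from 0 to 3): 5589sin(θ)^2/4.
Outer (θ from 0 to 2π): 5589π/4.

Therefore ∮_C P dx + Q dy = 5589π/4.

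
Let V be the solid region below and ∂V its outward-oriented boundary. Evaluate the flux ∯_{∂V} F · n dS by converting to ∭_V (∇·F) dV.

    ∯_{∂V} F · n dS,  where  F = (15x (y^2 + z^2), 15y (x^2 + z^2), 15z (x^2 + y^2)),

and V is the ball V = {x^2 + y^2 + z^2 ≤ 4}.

By the divergence theorem,

    ∯_{∂V} F · n dS = ∭_V (∇ · F) dV.

Compute the divergence:
    ∇ · F = ∂F_x/∂x + ∂F_y/∂y + ∂F_z/∂z = 15y^2 + 15z^2 + 15x^2 + 15z^2 + 15x^2 + 15y^2 = 30x^2 + 30y^2 + 30z^2.

In spherical coordinates, x = ρ sin(φ) cos(θ), y = ρ sin(φ) sin(θ), z = ρ cos(φ), dV = ρ^2 sin(φ) dρ dφ dθ, with 0 ≤ ρ ≤ 2, 0 ≤ φ ≤ π, 0 ≤ θ ≤ 2π.

The integrand, after substitution and multiplying by the volume element, becomes (30ρ^2) · ρ^2 sin(φ), so

    ∭_V (∇·F) dV = ∫_0^{2π} ∫_0^{π} ∫_0^{2} (30ρ^2) · ρ^2 sin(φ) dρ dφ dθ.

Inner (ρ from 0 to 2): 192sin(φ).
Middle (φ from 0 to π): 384.
Outer (θ from 0 to 2π): 768π.

Therefore ∯_{∂V} F · n dS = 768π.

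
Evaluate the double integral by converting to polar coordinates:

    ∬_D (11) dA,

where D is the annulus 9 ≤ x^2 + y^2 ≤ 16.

The region D is 3 ≤ r ≤ 4, 0 ≤ θ ≤ 2π in polar coordinates, where x = r cos(θ), y = r sin(θ), and dA = r dr dθ.

Under the substitution, the integrand becomes 11, so

    ∬_D (11) dA = ∫_{0}^{2π} ∫_{3}^{4} (11) · r dr dθ.

Inner integral (in r): ∫_{3}^{4} (11) · r dr = 77/2.

Outer integral (in θ): ∫_{0}^{2π} (77/2) dθ = 77π.

Therefore ∬_D (11) dA = 77π.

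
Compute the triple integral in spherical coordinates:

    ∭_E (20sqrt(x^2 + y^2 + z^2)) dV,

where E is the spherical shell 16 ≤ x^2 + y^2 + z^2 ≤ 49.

In spherical coordinates, x = ρ sin(φ) cos(θ), y = ρ sin(φ) sin(θ), z = ρ cos(φ), and dV = ρ^2 sin(φ) dρ dφ dθ.

The integrand becomes 20ρ, so

    ∭_E (20sqrt(x^2 + y^2 + z^2)) dV = ∫_{0}^{2π} ∫_{0}^{π} ∫_{4}^{7} (20ρ) · ρ^2 sin(φ) dρ dφ dθ.

Inner (ρ): 10725sin(φ).
Middle (φ): 21450.
Outer (θ): 42900π.

Therefore the triple integral equals 42900π.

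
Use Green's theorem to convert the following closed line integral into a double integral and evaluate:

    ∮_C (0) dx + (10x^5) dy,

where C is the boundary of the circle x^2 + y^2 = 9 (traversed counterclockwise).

Green's theorem converts the closed line integral into a double integral over the enclosed region D:

    ∮_C P dx + Q dy = ∬_D (∂Q/∂x - ∂P/∂y) dA.

Here P = 0, Q = 10x^5, so

    ∂Q/∂x = 50x^4,    ∂P/∂y = 0,
    ∂Q/∂x - ∂P/∂y = 50x^4.

D is the region x^2 + y^2 ≤ 9. Evaluating the double integral:

In polar coordinates (x = r cos θ, y = r sin θ, dA = r dr dθ) the integrand becomes 50r^4cos(θ)^4, so

    ∬_D (50x^4) dA = ∫_0^{2π} ∫_0^{3} (50r^4cos(θ)^4) · r dr dθ.

Inner (r from 0 to 3): 6075cos(θ)^4.
Outer (θ from 0 to 2π): 18225π/4.

Therefore ∮_C P dx + Q dy = 18225π/4.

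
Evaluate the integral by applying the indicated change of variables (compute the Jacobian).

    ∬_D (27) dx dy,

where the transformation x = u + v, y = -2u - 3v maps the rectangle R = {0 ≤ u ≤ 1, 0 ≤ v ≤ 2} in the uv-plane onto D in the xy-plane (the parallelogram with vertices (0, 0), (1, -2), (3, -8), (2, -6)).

Compute the Jacobian determinant of (x, y) with respect to (u, v):

    ∂(x,y)/∂(u,v) = | 1  1 | = (1)(-3) - (1)(-2) = -1.
                   | -2  -3 |

Its absolute value is |J| = 1 (the area scaling factor).

Substituting x = u + v, y = -2u - 3v into the integrand,

    27 → 27,

so the integral becomes

    ∬_R (27) · |J| du dv = ∫_0^1 ∫_0^2 (27) dv du.

Inner (v): 54.
Outer (u): 54.

Therefore ∬_D (27) dx dy = 54.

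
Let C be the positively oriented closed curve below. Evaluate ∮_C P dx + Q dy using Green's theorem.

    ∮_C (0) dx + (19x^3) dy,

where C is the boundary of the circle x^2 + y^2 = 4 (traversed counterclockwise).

Green's theorem converts the closed line integral into a double integral over the enclosed region D:

    ∮_C P dx + Q dy = ∬_D (∂Q/∂x - ∂P/∂y) dA.

Here P = 0, Q = 19x^3, so

    ∂Q/∂x = 57x^2,    ∂P/∂y = 0,
    ∂Q/∂x - ∂P/∂y = 57x^2.

D is the region x^2 + y^2 ≤ 4. Evaluating the double integral:

In polar coordinates (x = r cos θ, y = r sin θ, dA = r dr dθ) the integrand becomes 57r^2cos(θ)^2, so

    ∬_D (57x^2) dA = ∫_0^{2π} ∫_0^{2} (57r^2cos(θ)^2) · r dr dθ.

Inner (r from 0 to 2): 228cos(θ)^2.
Outer (θ from 0 to 2π): 228π.

Therefore ∮_C P dx + Q dy = 228π.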